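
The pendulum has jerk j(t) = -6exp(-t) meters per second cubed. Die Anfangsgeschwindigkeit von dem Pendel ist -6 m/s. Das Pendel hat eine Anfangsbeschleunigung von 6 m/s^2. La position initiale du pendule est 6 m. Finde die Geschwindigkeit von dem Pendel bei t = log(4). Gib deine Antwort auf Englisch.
We must find the integral of our jerk equation j(t) = -6·exp(-t) 2 times. Taking ∫j(t)dt and applying a(0) = 6, we find a(t) = 6·exp(-t). The integral of acceleration is velocity. Using v(0) = -6, we get v(t) = -6·exp(-t). We have velocity v(t) = -6·exp(-t). Substituting t = log(4): v(log(4)) = -3/2.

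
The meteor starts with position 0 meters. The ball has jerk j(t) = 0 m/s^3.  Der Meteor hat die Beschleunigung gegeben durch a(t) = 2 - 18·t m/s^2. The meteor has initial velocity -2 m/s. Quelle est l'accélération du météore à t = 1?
En utilisant a(t) = 2 - 18·t et en substituant t = 1, nous trouvons a = -16.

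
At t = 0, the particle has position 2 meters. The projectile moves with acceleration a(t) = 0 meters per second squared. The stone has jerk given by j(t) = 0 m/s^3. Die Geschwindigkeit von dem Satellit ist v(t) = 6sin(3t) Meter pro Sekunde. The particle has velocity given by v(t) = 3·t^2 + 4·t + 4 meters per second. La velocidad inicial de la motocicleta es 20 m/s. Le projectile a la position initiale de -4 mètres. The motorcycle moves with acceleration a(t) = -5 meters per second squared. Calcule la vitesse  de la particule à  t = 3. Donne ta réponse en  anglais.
We have velocity v(t) = 3·t^2 + 4·t + 4. Substituting t = 3: v(3) = 43.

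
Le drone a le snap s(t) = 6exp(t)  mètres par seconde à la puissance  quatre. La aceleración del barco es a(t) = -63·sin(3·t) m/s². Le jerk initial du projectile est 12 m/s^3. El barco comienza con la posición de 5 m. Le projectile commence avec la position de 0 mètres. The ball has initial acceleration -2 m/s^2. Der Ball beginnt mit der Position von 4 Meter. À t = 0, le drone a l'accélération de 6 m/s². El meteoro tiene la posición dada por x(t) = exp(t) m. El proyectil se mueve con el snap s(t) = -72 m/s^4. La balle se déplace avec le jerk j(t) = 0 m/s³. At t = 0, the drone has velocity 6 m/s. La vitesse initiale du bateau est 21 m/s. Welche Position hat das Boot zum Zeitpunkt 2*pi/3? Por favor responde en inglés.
We need to integrate our acceleration equation a(t) = -63·sin(3·t) 2 times. Integrating acceleration and using the initial condition v(0) = 21, we get v(t) = 21·cos(3·t). The integral of velocity is position. Using x(0) = 5, we get x(t) = 7·sin(3·t) + 5. From the given position equation x(t) = 7·sin(3·t) + 5, we substitute t = 2*pi/3 to get x = 5.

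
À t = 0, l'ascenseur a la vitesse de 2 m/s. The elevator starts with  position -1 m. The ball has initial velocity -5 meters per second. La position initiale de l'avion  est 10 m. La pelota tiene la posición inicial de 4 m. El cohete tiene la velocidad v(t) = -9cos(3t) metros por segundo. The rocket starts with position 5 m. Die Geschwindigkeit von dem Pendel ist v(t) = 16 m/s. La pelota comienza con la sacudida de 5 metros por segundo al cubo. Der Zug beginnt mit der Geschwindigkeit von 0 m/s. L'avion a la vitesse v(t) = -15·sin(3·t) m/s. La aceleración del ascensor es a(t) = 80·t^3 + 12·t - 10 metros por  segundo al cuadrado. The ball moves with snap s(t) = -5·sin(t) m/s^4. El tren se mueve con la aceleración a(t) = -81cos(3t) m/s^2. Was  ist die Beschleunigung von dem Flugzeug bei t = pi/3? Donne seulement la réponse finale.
Bei t = pi/3, a = 45.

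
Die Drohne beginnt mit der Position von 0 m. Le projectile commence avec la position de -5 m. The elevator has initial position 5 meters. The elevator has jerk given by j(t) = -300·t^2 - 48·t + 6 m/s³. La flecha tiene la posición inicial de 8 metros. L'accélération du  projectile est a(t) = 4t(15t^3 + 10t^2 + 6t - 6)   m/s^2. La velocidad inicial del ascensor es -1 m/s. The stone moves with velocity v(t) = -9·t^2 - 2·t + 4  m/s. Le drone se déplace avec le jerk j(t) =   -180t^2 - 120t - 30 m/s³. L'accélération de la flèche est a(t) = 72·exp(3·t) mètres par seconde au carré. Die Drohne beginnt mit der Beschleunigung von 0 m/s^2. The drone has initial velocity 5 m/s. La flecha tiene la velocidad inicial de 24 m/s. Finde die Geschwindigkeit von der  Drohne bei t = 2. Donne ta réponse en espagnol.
Necesitamos integrar nuestra ecuación de la sacudida j(t) = -180·t^2 - 120·t - 30 2 veces. La antiderivada de la sacudida es la aceleración. Usando a(0) = 0, obtenemos a(t) = 30·t·(-2·t^2 - 2·t - 1). Tomando ∫a(t)dt y aplicando v(0) = 5, encontramos v(t) = -15·t^4 - 20·t^3 - 15·t^2 + 5. Usando v(t) = -15·t^4 - 20·t^3 - 15·t^2 + 5 y sustituyendo t = 2, encontramos v = -455.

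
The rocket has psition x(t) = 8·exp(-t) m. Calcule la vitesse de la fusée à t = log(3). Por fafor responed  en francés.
Nous devons dériver notre équation de la position x(t) = 8·exp(-t) 1 fois. La dérivée de la position donne la vitesse: v(t) = -8·exp(-t). De l'équation de la vitesse v(t) = -8·exp(-t), nous substituons t = log(3) pour obtenir v = -8/3.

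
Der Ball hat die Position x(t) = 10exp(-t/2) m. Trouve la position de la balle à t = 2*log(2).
En utilisant x(t) = 10·exp(-t/2) et en substituant t = 2*log(2), nous trouvons x = 5.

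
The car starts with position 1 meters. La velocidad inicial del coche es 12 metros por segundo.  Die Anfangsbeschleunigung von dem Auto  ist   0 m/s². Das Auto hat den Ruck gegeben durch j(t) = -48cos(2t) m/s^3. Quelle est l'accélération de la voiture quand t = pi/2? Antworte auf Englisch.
To find the answer, we compute 1 integral of j(t) = -48·cos(2·t). Integrating jerk and using the initial condition a(0) = 0, we get a(t) = -24·sin(2·t). We have acceleration a(t) = -24·sin(2·t). Substituting t = pi/2: a(pi/2) = 0.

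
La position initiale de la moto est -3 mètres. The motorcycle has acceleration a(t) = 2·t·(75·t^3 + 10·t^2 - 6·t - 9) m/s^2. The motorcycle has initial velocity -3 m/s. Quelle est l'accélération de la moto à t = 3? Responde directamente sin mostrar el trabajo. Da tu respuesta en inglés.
The acceleration at t = 3 is a = 12528.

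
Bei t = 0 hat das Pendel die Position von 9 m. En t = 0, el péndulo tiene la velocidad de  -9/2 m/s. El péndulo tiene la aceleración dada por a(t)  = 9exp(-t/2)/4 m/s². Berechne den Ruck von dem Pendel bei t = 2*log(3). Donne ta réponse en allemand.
Ausgehend von der Beschleunigung a(t) = 9·exp(-t/2)/4, nehmen wir 1 Ableitung. Durch Ableiten von der Beschleunigung erhalten wir den Ruck: j(t) = -9·exp(-t/2)/8. Aus der Gleichung für den Ruck j(t) = -9·exp(-t/2)/8, setzen wir t = 2*log(3) ein und erhalten j = -3/8.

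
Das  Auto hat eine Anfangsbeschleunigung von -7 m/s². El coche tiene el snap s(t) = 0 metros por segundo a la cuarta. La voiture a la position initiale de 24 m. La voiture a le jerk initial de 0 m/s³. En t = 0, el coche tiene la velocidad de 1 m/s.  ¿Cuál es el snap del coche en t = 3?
Tenemos el snap s(t) = 0. Sustituyendo t = 3: s(3) = 0.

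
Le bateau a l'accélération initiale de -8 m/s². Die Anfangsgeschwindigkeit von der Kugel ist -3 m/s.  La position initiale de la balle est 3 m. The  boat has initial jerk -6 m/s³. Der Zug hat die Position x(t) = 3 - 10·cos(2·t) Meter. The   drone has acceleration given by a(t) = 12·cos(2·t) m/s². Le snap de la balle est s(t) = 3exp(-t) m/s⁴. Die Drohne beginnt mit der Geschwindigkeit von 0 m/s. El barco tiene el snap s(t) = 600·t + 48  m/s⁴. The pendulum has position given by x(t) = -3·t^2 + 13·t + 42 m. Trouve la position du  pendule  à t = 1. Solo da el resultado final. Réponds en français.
La position à t = 1 est x = 52.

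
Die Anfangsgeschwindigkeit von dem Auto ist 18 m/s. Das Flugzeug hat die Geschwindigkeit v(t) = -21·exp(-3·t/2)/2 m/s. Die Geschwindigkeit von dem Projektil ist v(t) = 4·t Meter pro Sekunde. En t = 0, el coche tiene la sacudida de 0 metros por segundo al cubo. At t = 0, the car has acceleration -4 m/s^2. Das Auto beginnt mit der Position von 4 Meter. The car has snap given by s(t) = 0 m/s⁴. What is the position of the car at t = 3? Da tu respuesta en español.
Para resolver esto, necesitamos tomar 4 integrales de nuestra ecuación del snap s(t) = 0. Integrando el snap y usando la condición inicial j(0) = 0, obtenemos j(t) = 0. La integral de la sacudida, con a(0) = -4, da la aceleración: a(t) = -4. Tomando ∫a(t)dt y aplicando v(0) = 18, encontramos v(t) = 18 - 4·t. La integral de la velocidad es la posición. Usando x(0) = 4, obtenemos x(t) = -2·t^2 + 18·t + 4. De la ecuación de la posición x(t) = -2·t^2 + 18·t + 4, sustituimos t = 3 para obtener x = 40.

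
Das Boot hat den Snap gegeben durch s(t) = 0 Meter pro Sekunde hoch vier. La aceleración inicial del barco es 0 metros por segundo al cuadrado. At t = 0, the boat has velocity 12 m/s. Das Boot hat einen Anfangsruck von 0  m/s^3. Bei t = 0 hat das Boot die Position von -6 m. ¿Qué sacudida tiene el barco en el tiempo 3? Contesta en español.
Necesitamos integrar nuestra ecuación del snap s(t) = 0 1 vez. Tomando ∫s(t)dt y aplicando j(0) = 0, encontramos j(t) = 0. Tenemos la sacudida j(t) = 0. Sustituyendo t = 3: j(3) = 0.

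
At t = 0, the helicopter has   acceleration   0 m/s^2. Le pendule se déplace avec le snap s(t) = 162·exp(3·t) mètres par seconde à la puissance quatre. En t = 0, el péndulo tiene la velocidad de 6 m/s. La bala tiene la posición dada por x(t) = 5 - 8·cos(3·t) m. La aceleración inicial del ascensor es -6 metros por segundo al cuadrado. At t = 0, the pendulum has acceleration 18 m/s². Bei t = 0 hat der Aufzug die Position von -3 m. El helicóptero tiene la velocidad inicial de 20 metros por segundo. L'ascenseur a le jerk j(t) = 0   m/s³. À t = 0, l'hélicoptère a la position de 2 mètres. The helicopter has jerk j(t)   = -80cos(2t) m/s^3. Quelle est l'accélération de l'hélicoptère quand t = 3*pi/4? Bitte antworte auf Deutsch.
Wir müssen unsere Gleichung für den Ruck j(t) = -80·cos(2·t) 1-mal integrieren. Das Integral von dem Ruck, mit a(0) = 0, ergibt die Beschleunigung: a(t) = -40·sin(2·t). Wir haben die Beschleunigung a(t) = -40·sin(2·t). Durch Einsetzen von t = 3*pi/4: a(3*pi/4) = 40.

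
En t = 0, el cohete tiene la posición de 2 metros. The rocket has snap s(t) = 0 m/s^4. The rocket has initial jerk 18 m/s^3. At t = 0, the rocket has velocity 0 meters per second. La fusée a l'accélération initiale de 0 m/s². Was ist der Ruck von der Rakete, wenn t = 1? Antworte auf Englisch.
To solve this, we need to take 1 integral of our snap equation s(t) = 0. Finding the integral of s(t) and using j(0) = 18: j(t) = 18. From the given jerk equation j(t) = 18, we substitute t = 1 to get j = 18.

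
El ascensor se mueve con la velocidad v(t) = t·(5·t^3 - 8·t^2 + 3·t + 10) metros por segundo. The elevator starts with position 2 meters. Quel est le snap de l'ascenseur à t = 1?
Pour résoudre ceci, nous devons prendre 3 dérivées de notre équation de la vitesse v(t) = t·(5·t^3 - 8·t^2 + 3·t + 10). En dérivant la vitesse, nous obtenons l'accélération: a(t) = 5·t^3 - 8·t^2 + t·(15·t^2 - 16·t + 3) + 3·t + 10. En prenant d/dt de a(t), nous trouvons j(t) = 30·t^2 + t·(30·t - 16) - 32·t + 6. En dérivant le jerk, nous obtenons le snap: s(t) = 120·t - 48. En utilisant s(t) = 120·t - 48 et en substituant t = 1, nous trouvons s = 72.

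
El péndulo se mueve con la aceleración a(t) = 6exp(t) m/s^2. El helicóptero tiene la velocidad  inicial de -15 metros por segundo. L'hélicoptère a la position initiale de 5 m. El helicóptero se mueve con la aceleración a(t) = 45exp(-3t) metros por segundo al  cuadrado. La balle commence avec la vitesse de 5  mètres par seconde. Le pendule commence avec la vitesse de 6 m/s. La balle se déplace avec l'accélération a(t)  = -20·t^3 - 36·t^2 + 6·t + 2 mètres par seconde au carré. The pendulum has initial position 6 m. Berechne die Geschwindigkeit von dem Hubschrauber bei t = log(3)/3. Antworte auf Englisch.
We need to integrate our acceleration equation a(t) = 45·exp(-3·t) 1 time. Finding the antiderivative of a(t) and using v(0) = -15: v(t) = -15·exp(-3·t). Using v(t) = -15·exp(-3·t) and substituting t = log(3)/3, we find v = -5.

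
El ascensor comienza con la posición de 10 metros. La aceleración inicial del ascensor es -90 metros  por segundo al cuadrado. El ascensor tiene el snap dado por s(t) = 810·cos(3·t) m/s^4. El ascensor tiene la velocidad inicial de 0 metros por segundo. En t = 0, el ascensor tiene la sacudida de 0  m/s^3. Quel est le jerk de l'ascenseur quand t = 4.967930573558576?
Nous devons intégrer notre équation du snap s(t) = 810·cos(3·t) 1 fois. En prenant ∫s(t)dt et en appliquant j(0) = 0, nous trouvons j(t) = 270·sin(3·t). De l'équation du jerk j(t) = 270·sin(3·t), nous substituons t = 4.967930573558576 pour obtenir j = 194.469170167872.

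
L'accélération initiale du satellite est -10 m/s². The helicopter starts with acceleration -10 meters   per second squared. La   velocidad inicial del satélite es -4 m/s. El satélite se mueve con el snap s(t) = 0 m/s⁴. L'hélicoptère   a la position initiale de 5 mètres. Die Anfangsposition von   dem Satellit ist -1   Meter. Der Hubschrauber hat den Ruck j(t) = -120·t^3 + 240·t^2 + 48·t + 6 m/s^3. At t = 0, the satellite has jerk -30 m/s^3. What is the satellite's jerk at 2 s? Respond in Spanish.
Para resolver esto, necesitamos tomar 1 antiderivada de nuestra ecuación del snap s(t) = 0. Tomando ∫s(t)dt y aplicando j(0) = -30, encontramos j(t) = -30. De la ecuación de la sacudida j(t) = -30, sustituimos t = 2 para obtener j = -30.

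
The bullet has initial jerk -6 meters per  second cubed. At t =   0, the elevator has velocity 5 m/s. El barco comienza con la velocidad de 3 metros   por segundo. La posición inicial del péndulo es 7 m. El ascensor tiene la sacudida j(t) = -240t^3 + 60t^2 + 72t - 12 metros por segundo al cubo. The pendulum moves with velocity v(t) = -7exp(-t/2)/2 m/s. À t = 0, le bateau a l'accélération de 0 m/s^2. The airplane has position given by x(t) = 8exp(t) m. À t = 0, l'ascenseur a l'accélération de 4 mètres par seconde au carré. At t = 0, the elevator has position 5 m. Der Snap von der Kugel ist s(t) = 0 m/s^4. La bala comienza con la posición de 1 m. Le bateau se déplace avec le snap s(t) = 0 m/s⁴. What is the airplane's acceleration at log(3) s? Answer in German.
Ausgehend von der Position x(t) = 8·exp(t), nehmen wir 2 Ableitungen. Mit d/dt von x(t) finden wir v(t) = 8·exp(t). Mit d/dt von v(t) finden wir a(t) = 8·exp(t). Aus der Gleichung für die Beschleunigung a(t) = 8·exp(t), setzen wir t = log(3) ein und erhalten a = 24.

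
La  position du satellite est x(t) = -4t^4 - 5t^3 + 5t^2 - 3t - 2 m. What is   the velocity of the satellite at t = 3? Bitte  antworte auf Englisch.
We must differentiate our position equation x(t) = -4·t^4 - 5·t^3 + 5·t^2 - 3·t - 2 1 time. Taking d/dt of x(t), we find v(t) = -16·t^3 - 15·t^2 + 10·t - 3. We have velocity v(t) = -16·t^3 - 15·t^2 + 10·t - 3. Substituting t = 3: v(3) = -540.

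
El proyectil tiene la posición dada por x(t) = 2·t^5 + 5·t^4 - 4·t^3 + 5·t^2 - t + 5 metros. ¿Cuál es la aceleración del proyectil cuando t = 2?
Partiendo de la posición x(t) = 2·t^5 + 5·t^4 - 4·t^3 + 5·t^2 - t + 5, tomamos 2 derivadas. Derivando la posición, obtenemos la velocidad: v(t) = 10·t^4 + 20·t^3 - 12·t^2 + 10·t - 1. Tomando d/dt de v(t), encontramos a(t) = 40·t^3 + 60·t^2 - 24·t + 10. Tenemos la aceleración a(t) = 40·t^3 + 60·t^2 - 24·t + 10. Sustituyendo t = 2: a(2) = 522.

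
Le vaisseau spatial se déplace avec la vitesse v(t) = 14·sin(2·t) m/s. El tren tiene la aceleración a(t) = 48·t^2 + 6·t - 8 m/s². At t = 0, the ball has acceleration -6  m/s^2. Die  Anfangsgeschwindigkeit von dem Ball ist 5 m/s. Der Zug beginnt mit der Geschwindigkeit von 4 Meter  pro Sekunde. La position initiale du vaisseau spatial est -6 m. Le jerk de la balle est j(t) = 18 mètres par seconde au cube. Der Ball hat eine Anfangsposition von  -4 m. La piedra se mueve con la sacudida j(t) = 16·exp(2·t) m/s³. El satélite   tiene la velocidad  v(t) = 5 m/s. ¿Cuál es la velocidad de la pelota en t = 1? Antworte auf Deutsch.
Ausgehend von dem Ruck j(t) = 18, nehmen wir 2 Stammfunktionen. Durch Integration von dem Ruck und Verwendung der Anfangsbedingung a(0) = -6, erhalten wir a(t) = 18·t - 6. Die Stammfunktion von der Beschleunigung, mit v(0) = 5, ergibt die Geschwindigkeit: v(t) = 9·t^2 - 6·t + 5. Aus der Gleichung für die Geschwindigkeit v(t) = 9·t^2 - 6·t + 5, setzen wir t = 1 ein und erhalten v = 8.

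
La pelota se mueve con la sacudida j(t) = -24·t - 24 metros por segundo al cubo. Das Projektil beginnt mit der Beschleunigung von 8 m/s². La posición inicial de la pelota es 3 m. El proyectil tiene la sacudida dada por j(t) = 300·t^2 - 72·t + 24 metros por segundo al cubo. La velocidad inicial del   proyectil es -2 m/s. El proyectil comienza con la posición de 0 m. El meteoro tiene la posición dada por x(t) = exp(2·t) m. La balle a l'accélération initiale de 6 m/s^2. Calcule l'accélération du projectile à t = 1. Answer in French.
Nous devons intégrer notre équation du jerk j(t) = 300·t^2 - 72·t + 24 1 fois. L'intégrale du jerk, avec a(0) = 8, donne l'accélération: a(t) = 100·t^3 - 36·t^2 + 24·t + 8. Nous avons l'accélération a(t) = 100·t^3 - 36·t^2 + 24·t + 8. En substituant t = 1: a(1) = 96.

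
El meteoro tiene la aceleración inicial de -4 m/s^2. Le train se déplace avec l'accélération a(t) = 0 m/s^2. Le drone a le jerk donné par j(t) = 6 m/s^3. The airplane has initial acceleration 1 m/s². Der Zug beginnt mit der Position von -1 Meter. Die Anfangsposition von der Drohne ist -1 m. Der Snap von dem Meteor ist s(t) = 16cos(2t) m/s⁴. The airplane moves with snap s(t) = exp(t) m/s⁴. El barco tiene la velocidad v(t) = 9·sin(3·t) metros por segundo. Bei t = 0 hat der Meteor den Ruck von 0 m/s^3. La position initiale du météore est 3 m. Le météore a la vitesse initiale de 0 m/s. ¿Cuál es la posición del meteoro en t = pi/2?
Debemos encontrar la antiderivada de nuestra ecuación del snap s(t) = 16·cos(2·t) 4 veces. Tomando ∫s(t)dt y aplicando j(0) = 0, encontramos j(t) = 8·sin(2·t). La antiderivada de la sacudida es la aceleración. Usando a(0) = -4, obtenemos a(t) = -4·cos(2·t). La antiderivada de la aceleración, con v(0) = 0, da la velocidad: v(t) = -2·sin(2·t). La antiderivada de la velocidad es la posición. Usando x(0) = 3, obtenemos x(t) = cos(2·t) + 2. Usando x(t) = cos(2·t) + 2 y sustituyendo t = pi/2, encontramos x = 1.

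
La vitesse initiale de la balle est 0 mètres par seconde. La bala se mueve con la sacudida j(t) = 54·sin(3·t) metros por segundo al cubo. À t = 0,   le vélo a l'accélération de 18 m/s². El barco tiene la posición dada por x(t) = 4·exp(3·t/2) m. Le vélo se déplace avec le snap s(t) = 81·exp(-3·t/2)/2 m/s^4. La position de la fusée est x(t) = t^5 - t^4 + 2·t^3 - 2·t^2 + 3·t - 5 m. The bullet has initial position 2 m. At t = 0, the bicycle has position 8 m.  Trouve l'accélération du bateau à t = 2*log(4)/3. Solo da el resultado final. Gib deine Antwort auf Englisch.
At t = 2*log(4)/3, a = 36.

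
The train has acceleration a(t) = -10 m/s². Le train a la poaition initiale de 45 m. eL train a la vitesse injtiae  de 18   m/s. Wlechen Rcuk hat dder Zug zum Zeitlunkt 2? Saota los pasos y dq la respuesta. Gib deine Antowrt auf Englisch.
j(2) = 0.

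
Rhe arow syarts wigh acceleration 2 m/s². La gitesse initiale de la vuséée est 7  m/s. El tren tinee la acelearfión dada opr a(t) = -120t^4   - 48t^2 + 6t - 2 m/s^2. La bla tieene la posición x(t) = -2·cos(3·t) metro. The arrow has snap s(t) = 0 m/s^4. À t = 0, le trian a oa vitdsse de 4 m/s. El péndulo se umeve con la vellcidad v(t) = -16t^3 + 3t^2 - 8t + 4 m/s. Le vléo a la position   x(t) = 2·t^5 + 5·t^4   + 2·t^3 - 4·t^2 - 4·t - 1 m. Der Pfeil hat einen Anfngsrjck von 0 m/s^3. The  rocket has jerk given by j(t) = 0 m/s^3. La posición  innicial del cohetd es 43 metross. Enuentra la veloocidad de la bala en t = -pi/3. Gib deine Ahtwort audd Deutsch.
Ausgehend von der Position x(t) = -2·cos(3·t), nehmen wir 1 Ableitung. Die Ableitung von der Position ergibt die Geschwindigkeit: v(t) = 6·sin(3·t). Mit v(t) = 6·sin(3·t) und Einsetzen von t = -pi/3, finden wir v = 0.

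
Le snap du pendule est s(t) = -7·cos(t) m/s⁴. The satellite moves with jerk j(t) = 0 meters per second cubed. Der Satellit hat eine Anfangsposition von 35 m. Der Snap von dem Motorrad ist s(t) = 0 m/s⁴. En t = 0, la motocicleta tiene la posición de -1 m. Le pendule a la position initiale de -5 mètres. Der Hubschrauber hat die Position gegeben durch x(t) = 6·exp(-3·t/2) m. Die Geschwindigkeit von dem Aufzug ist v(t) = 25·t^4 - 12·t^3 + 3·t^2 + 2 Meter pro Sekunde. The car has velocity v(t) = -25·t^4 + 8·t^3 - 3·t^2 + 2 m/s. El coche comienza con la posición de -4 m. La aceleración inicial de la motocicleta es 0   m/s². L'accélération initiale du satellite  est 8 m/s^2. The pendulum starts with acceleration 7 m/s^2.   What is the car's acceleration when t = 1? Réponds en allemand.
Um dies zu lösen, müssen wir 1 Ableitung unserer Gleichung für die Geschwindigkeit v(t) = -25·t^4 + 8·t^3 - 3·t^2 + 2 nehmen. Durch Ableiten von der Geschwindigkeit erhalten wir die Beschleunigung: a(t) = -100·t^3 + 24·t^2 - 6·t. Mit a(t) = -100·t^3 + 24·t^2 - 6·t und Einsetzen von t = 1, finden wir a = -82.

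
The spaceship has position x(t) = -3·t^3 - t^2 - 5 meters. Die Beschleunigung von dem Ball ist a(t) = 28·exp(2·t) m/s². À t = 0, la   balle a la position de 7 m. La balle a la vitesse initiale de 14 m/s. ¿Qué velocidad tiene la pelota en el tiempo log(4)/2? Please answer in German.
Wir müssen die Stammfunktion unserer Gleichung für die Beschleunigung a(t) = 28·exp(2·t) 1-mal finden. Die Stammfunktion von der Beschleunigung, mit v(0) = 14, ergibt die Geschwindigkeit: v(t) = 14·exp(2·t). Aus der Gleichung für die Geschwindigkeit v(t) = 14·exp(2·t), setzen wir t = log(4)/2 ein und erhalten v = 56.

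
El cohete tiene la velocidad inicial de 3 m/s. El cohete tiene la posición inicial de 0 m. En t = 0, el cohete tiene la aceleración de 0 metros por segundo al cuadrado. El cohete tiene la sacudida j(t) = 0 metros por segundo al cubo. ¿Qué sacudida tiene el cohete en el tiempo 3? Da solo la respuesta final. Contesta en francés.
Le jerk à t = 3 est j = 0.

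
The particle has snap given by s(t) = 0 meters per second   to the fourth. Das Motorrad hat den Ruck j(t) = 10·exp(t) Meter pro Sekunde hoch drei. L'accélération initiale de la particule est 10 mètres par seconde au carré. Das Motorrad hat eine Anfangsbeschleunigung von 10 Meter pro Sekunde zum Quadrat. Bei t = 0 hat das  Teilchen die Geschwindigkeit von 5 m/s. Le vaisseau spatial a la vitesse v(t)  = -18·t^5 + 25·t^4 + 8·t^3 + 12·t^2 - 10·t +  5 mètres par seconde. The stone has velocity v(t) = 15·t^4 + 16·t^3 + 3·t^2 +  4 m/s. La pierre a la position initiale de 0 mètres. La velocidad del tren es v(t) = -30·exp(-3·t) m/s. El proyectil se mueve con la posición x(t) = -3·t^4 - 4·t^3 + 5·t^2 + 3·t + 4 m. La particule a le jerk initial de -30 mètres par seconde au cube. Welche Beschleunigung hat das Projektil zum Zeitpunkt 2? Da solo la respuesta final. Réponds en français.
La réponse est -182.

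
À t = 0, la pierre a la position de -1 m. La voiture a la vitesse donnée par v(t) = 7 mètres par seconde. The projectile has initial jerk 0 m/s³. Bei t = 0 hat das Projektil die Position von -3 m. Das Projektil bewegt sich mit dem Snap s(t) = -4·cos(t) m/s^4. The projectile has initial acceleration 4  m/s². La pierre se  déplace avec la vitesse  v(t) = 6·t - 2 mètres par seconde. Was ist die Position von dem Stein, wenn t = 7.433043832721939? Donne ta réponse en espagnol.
Para resolver esto, necesitamos tomar 1 antiderivada de nuestra ecuación de la velocidad v(t) = 6·t - 2. La antiderivada de la velocidad, con x(0) = -1, da la posición: x(t) = 3·t^2 - 2·t - 1. De la ecuación de la posición x(t) = 3·t^2 - 2·t - 1, sustituimos t = 7.433043832721939 para obtener x = 149.884334192053.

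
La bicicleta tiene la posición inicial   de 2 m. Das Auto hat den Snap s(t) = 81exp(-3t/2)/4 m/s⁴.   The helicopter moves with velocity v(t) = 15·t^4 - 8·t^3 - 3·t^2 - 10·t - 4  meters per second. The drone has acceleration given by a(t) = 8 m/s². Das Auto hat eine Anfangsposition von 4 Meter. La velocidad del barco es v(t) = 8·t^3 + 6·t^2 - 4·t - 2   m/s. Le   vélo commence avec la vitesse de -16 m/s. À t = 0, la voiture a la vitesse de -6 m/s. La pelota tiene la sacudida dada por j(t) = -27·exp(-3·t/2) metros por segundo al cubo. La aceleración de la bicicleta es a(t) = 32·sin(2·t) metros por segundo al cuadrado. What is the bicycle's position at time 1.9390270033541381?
Starting from acceleration a(t) = 32·sin(2·t), we take 2 antiderivatives. Finding the integral of a(t) and using v(0) = -16: v(t) = -16·cos(2·t). The integral of velocity, with x(0) = 2, gives position: x(t) = 2 - 8·sin(2·t). We have position x(t) = 2 - 8·sin(2·t). Substituting t = 1.9390270033541381: x(1.9390270033541381) = 7.37336412719894.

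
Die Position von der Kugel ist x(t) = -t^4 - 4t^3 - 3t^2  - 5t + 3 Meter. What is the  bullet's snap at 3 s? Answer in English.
We must differentiate our position equation x(t) = -t^4 - 4·t^3 - 3·t^2 - 5·t + 3 4 times. The derivative of position gives velocity: v(t) = -4·t^3 - 12·t^2 - 6·t - 5. Differentiating velocity, we get acceleration: a(t) = -12·t^2 - 24·t - 6. The derivative of acceleration gives jerk: j(t) = -24·t - 24. Differentiating jerk, we get snap: s(t) = -24. Using s(t) = -24 and substituting t = 3, we find s = -24.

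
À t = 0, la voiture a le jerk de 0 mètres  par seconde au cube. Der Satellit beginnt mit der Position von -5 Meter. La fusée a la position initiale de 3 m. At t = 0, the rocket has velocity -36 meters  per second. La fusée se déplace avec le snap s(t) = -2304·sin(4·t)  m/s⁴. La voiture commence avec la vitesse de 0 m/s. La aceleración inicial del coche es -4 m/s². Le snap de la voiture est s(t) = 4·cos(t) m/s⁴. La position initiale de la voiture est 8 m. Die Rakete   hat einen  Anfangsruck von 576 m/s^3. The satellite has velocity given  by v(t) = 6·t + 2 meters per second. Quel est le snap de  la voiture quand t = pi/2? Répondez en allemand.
Wir haben den Snap s(t) = 4·cos(t). Durch Einsetzen von t = pi/2: s(pi/2) = 0.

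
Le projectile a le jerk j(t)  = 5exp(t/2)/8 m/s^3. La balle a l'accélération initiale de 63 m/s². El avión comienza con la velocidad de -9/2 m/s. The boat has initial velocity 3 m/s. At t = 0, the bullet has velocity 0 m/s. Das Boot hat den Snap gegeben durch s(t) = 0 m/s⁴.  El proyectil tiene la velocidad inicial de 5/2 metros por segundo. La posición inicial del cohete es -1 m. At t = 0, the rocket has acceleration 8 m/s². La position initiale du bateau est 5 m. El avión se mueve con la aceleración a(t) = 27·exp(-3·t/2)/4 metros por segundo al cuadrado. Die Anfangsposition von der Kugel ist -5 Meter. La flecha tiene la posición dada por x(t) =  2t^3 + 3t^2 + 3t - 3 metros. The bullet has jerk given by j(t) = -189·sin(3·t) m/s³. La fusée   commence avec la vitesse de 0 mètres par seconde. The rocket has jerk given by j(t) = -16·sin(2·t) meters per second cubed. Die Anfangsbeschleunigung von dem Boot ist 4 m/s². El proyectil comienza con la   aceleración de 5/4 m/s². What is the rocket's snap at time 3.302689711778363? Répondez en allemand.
Ausgehend von dem Ruck j(t) = -16·sin(2·t), nehmen wir 1 Ableitung. Mit d/dt von j(t) finden wir s(t) = -32·cos(2·t). Aus der Gleichung für den Snap s(t) = -32·cos(2·t), setzen wir t = 3.302689711778363 ein und erhalten s = -30.3533740196968.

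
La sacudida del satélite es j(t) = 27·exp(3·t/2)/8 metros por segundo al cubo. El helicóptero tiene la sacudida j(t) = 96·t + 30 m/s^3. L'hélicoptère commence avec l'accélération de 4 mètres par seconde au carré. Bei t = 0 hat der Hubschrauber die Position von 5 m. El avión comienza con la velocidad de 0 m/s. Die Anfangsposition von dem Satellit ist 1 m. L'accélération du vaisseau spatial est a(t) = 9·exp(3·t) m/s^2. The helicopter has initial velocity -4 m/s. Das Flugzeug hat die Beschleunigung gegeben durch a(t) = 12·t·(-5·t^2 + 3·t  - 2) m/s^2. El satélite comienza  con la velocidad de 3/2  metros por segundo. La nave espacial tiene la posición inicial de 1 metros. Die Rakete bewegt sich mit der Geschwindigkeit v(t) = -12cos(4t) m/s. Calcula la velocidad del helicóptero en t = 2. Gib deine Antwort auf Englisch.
To find the answer, we compute 2 integrals of j(t) = 96·t + 30. The integral of jerk, with a(0) = 4, gives acceleration: a(t) = 48·t^2 + 30·t + 4. Taking ∫a(t)dt and applying v(0) = -4, we find v(t) = 16·t^3 + 15·t^2 + 4·t - 4. We have velocity v(t) = 16·t^3 + 15·t^2 + 4·t - 4. Substituting t = 2: v(2) = 192.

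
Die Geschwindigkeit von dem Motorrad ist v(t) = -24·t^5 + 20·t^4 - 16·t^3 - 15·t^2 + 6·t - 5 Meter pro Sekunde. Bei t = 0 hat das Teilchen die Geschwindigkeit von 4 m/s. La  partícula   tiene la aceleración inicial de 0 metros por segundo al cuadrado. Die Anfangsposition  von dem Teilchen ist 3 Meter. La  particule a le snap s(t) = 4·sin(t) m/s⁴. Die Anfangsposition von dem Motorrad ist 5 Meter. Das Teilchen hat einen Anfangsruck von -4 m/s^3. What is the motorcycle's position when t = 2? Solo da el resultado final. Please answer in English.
At t = 2, x = -225.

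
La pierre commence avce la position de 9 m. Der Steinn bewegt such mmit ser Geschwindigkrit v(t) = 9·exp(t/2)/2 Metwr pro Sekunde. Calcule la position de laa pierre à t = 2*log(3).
En partant de la vitesse v(t) = 9·exp(t/2)/2, nous prenons 1 intégrale. L'intégrale de la vitesse, avec x(0) = 9, donne la position: x(t) = 9·exp(t/2). En utilisant x(t) = 9·exp(t/2) et en substituant t = 2*log(3), nous trouvons x = 27.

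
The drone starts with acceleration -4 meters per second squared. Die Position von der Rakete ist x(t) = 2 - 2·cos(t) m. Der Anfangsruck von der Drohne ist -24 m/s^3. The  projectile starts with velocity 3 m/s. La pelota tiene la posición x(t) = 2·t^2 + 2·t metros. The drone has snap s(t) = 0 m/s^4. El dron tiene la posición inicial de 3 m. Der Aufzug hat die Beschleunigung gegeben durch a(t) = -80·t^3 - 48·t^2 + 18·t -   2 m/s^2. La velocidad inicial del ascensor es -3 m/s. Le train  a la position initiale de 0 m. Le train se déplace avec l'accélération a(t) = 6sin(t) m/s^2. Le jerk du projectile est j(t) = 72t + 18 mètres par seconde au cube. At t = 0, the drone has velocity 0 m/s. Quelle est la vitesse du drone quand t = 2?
Nous devons trouver l'intégrale de notre équation du snap s(t) = 0 3 fois. La primitive du snap est le jerk. En utilisant j(0) = -24, nous obtenons j(t) = -24. L'intégrale du jerk est l'accélération. En utilisant a(0) = -4, nous obtenons a(t) = -24·t - 4. La primitive de l'accélération est la vitesse. En utilisant v(0) = 0, nous obtenons v(t) = 4·t·(-3·t - 1). Nous avons la vitesse v(t) = 4·t·(-3·t - 1). En substituant t = 2: v(2) = -56.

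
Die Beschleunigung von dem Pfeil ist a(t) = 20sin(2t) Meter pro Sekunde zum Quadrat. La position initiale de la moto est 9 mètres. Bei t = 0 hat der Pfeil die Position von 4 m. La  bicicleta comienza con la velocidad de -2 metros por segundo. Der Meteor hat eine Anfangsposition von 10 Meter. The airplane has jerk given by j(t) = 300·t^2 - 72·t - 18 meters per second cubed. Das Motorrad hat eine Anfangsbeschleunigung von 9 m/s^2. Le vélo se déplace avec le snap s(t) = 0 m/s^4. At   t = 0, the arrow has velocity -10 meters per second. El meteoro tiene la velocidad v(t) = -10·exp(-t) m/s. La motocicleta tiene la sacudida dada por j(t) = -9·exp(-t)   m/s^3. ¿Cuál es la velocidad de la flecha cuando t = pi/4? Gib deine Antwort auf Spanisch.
Para resolver esto, necesitamos tomar 1 antiderivada de nuestra ecuación de la aceleración a(t) = 20·sin(2·t). La integral de la aceleración es la velocidad. Usando v(0) = -10, obtenemos v(t) = -10·cos(2·t). Usando v(t) = -10·cos(2·t) y sustituyendo t = pi/4, encontramos v = 0.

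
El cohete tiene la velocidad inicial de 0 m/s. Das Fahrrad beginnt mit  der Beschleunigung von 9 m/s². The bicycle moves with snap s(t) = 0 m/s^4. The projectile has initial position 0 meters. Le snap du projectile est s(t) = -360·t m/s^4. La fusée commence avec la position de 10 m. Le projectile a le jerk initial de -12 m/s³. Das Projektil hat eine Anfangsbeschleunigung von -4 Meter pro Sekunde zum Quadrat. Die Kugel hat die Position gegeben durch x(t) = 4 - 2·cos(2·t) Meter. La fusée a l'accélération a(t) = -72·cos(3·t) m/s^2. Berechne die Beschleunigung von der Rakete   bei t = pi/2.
Mit a(t) = -72·cos(3·t) und Einsetzen von t = pi/2, finden wir a = 0.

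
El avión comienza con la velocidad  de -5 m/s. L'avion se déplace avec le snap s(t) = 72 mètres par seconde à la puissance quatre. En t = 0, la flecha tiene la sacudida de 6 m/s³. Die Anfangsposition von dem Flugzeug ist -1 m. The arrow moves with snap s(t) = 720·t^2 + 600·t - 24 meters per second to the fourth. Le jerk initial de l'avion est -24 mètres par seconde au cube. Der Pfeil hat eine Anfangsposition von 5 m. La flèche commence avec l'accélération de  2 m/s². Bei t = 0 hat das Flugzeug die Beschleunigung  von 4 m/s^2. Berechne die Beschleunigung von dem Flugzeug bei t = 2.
Wir müssen unsere Gleichung für den Snap s(t) = 72 2-mal integrieren. Mit ∫s(t)dt und Anwendung von j(0) = -24, finden wir j(t) = 72·t - 24. Die Stammfunktion von dem Ruck, mit a(0) = 4, ergibt die Beschleunigung: a(t) = 36·t^2 - 24·t + 4. Mit a(t) = 36·t^2 - 24·t + 4 und Einsetzen von t = 2, finden wir a = 100.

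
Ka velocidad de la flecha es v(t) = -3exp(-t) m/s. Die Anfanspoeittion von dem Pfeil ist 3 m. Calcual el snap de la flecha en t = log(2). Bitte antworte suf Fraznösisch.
Nous devons dériver notre équation de la vitesse v(t) = -3·exp(-t) 3 fois. La dérivée de la vitesse donne l'accélération: a(t) = 3·exp(-t). La dérivée de l'accélération donne le jerk: j(t) = -3·exp(-t). La dérivée du jerk donne le snap: s(t) = 3·exp(-t). Nous avons le snap s(t) = 3·exp(-t). En substituant t = log(2): s(log(2)) = 3/2.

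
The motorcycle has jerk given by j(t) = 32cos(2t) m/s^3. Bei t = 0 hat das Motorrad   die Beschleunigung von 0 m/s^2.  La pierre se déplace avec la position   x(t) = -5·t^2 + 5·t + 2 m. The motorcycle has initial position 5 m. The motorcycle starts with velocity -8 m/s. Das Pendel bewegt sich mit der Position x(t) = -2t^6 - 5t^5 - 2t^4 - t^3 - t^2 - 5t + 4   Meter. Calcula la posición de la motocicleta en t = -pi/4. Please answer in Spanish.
Para resolver esto, necesitamos tomar 3 antiderivadas de nuestra ecuación de la sacudida j(t) = 32·cos(2·t). Tomando ∫j(t)dt y aplicando a(0) = 0, encontramos a(t) = 16·sin(2·t). Integrando la aceleración y usando la condición inicial v(0) = -8, obtenemos v(t) = -8·cos(2·t). Tomando ∫v(t)dt y aplicando x(0) = 5, encontramos x(t) = 5 - 4·sin(2·t). Usando x(t) = 5 - 4·sin(2·t) y sustituyendo t = -pi/4, encontramos x = 9.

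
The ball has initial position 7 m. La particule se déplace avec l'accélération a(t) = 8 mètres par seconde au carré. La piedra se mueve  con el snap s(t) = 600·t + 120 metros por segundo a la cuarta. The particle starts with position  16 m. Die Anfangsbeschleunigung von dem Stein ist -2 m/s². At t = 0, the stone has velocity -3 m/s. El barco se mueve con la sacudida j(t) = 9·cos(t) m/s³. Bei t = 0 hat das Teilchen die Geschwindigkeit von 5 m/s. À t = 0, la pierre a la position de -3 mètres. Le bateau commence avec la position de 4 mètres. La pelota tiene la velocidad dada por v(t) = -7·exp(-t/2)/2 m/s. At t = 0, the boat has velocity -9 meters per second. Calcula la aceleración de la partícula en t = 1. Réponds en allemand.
Aus der Gleichung für die Beschleunigung a(t) = 8, setzen wir t = 1 ein und erhalten a = 8.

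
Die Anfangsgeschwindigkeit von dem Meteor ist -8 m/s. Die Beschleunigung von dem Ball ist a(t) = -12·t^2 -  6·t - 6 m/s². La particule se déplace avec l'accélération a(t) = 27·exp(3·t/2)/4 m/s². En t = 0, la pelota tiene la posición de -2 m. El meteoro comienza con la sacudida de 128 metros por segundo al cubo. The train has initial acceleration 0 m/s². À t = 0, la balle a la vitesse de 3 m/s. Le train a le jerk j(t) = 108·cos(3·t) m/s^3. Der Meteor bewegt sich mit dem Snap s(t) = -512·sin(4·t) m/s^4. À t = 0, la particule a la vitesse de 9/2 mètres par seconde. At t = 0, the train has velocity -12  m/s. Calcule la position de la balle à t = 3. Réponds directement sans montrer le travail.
À t = 3, x = -128.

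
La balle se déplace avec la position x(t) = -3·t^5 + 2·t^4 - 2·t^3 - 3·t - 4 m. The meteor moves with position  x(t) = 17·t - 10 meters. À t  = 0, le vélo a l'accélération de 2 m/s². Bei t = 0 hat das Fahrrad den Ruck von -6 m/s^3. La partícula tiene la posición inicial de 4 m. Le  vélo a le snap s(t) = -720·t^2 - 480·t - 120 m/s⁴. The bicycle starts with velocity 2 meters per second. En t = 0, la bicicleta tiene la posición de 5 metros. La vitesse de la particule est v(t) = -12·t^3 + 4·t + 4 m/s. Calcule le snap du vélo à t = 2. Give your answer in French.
Nous avons le snap s(t) = -720·t^2 - 480·t - 120. En substituant t = 2: s(2) = -3960.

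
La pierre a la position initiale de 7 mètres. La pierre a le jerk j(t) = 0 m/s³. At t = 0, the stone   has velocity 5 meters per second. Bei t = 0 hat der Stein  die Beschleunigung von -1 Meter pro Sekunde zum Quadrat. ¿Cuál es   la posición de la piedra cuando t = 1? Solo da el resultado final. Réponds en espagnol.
En t = 1, x = 23/2.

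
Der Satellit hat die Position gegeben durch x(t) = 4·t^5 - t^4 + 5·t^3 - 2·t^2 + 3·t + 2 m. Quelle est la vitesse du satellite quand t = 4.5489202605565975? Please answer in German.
Um dies zu lösen, müssen wir 1 Ableitung unserer Gleichung für die Position x(t) = 4·t^5 - t^4 + 5·t^3 - 2·t^2 + 3·t + 2 nehmen. Mit d/dt von x(t) finden wir v(t) = 20·t^4 - 4·t^3 + 15·t^2 - 4·t + 3. Aus der Gleichung für die Geschwindigkeit v(t) = 20·t^4 - 4·t^3 + 15·t^2 - 4·t + 3, setzen wir t = 4.5489202605565975 ein und erhalten v = 8482.41354554185.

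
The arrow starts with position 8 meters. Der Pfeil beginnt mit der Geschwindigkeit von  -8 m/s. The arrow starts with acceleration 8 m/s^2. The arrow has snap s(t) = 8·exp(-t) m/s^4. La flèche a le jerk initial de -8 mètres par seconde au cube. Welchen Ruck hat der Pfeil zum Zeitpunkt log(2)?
Wir müssen die Stammfunktion unserer Gleichung für den Snap s(t) = 8·exp(-t) 1-mal finden. Durch Integration von dem Snap und Verwendung der Anfangsbedingung j(0) = -8, erhalten wir j(t) = -8·exp(-t). Wir haben den Ruck j(t) = -8·exp(-t). Durch Einsetzen von t = log(2): j(log(2)) = -4.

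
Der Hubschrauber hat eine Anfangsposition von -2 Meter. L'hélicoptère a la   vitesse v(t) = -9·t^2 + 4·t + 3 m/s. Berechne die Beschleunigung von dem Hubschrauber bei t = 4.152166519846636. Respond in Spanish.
Debemos derivar nuestra ecuación de la velocidad v(t) = -9·t^2 + 4·t + 3 1 vez. Tomando d/dt de v(t), encontramos a(t) = 4 - 18·t. Tenemos la aceleración a(t) = 4 - 18·t. Sustituyendo t = 4.152166519846636: a(4.152166519846636) = -70.7389973572395.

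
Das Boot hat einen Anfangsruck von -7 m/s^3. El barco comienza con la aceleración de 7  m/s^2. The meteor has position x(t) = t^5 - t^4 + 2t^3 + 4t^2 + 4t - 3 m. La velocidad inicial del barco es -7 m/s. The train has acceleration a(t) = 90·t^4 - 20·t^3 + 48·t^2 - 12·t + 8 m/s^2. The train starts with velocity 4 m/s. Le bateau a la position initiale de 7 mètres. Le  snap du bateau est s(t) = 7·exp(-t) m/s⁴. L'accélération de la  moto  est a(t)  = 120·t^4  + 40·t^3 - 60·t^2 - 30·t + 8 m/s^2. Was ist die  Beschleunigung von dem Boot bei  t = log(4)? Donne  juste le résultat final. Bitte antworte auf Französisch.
L'accélération à t = log(4) est a = 7/4.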